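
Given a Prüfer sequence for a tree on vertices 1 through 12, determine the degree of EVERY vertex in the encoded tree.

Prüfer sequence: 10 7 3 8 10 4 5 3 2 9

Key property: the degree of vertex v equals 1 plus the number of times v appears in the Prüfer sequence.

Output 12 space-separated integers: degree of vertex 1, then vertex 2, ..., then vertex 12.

Answer: 1 2 3 2 2 1 2 2 2 3 1 1

Derivation:
p_1 = 10: count[10] becomes 1
p_2 = 7: count[7] becomes 1
p_3 = 3: count[3] becomes 1
p_4 = 8: count[8] becomes 1
p_5 = 10: count[10] becomes 2
p_6 = 4: count[4] becomes 1
p_7 = 5: count[5] becomes 1
p_8 = 3: count[3] becomes 2
p_9 = 2: count[2] becomes 1
p_10 = 9: count[9] becomes 1
Degrees (1 + count): deg[1]=1+0=1, deg[2]=1+1=2, deg[3]=1+2=3, deg[4]=1+1=2, deg[5]=1+1=2, deg[6]=1+0=1, deg[7]=1+1=2, deg[8]=1+1=2, deg[9]=1+1=2, deg[10]=1+2=3, deg[11]=1+0=1, deg[12]=1+0=1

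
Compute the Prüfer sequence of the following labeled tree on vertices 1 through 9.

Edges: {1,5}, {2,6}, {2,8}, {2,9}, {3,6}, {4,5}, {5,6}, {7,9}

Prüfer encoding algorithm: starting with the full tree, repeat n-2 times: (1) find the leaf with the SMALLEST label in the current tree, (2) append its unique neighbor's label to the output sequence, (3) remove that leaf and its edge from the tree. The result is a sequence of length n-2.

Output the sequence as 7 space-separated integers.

Step 1: leaves = {1,3,4,7,8}. Remove smallest leaf 1, emit neighbor 5.
Step 2: leaves = {3,4,7,8}. Remove smallest leaf 3, emit neighbor 6.
Step 3: leaves = {4,7,8}. Remove smallest leaf 4, emit neighbor 5.
Step 4: leaves = {5,7,8}. Remove smallest leaf 5, emit neighbor 6.
Step 5: leaves = {6,7,8}. Remove smallest leaf 6, emit neighbor 2.
Step 6: leaves = {7,8}. Remove smallest leaf 7, emit neighbor 9.
Step 7: leaves = {8,9}. Remove smallest leaf 8, emit neighbor 2.
Done: 2 vertices remain (2, 9). Sequence = [5 6 5 6 2 9 2]

Answer: 5 6 5 6 2 9 2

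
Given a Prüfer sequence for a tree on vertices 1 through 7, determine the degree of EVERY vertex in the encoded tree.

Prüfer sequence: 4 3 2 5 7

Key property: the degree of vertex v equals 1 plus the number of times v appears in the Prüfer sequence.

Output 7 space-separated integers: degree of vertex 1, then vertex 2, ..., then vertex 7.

p_1 = 4: count[4] becomes 1
p_2 = 3: count[3] becomes 1
p_3 = 2: count[2] becomes 1
p_4 = 5: count[5] becomes 1
p_5 = 7: count[7] becomes 1
Degrees (1 + count): deg[1]=1+0=1, deg[2]=1+1=2, deg[3]=1+1=2, deg[4]=1+1=2, deg[5]=1+1=2, deg[6]=1+0=1, deg[7]=1+1=2

Answer: 1 2 2 2 2 1 2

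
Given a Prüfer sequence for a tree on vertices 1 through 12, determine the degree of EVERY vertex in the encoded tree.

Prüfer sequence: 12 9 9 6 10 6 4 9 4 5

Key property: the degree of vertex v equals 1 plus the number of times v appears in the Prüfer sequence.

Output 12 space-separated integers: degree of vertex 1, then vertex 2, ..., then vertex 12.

Answer: 1 1 1 3 2 3 1 1 4 2 1 2

Derivation:
p_1 = 12: count[12] becomes 1
p_2 = 9: count[9] becomes 1
p_3 = 9: count[9] becomes 2
p_4 = 6: count[6] becomes 1
p_5 = 10: count[10] becomes 1
p_6 = 6: count[6] becomes 2
p_7 = 4: count[4] becomes 1
p_8 = 9: count[9] becomes 3
p_9 = 4: count[4] becomes 2
p_10 = 5: count[5] becomes 1
Degrees (1 + count): deg[1]=1+0=1, deg[2]=1+0=1, deg[3]=1+0=1, deg[4]=1+2=3, deg[5]=1+1=2, deg[6]=1+2=3, deg[7]=1+0=1, deg[8]=1+0=1, deg[9]=1+3=4, deg[10]=1+1=2, deg[11]=1+0=1, deg[12]=1+1=2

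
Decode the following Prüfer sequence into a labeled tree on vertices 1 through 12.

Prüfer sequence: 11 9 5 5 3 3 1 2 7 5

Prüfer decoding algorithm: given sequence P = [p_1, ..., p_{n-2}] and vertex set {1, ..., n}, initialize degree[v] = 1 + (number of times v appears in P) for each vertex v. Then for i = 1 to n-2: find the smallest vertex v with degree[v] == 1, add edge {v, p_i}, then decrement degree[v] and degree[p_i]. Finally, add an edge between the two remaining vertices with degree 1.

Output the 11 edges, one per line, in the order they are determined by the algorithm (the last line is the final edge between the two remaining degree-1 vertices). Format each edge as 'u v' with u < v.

Answer: 4 11
6 9
5 8
5 9
3 10
3 11
1 3
1 2
2 7
5 7
5 12

Derivation:
Initial degrees: {1:2, 2:2, 3:3, 4:1, 5:4, 6:1, 7:2, 8:1, 9:2, 10:1, 11:2, 12:1}
Step 1: smallest deg-1 vertex = 4, p_1 = 11. Add edge {4,11}. Now deg[4]=0, deg[11]=1.
Step 2: smallest deg-1 vertex = 6, p_2 = 9. Add edge {6,9}. Now deg[6]=0, deg[9]=1.
Step 3: smallest deg-1 vertex = 8, p_3 = 5. Add edge {5,8}. Now deg[8]=0, deg[5]=3.
Step 4: smallest deg-1 vertex = 9, p_4 = 5. Add edge {5,9}. Now deg[9]=0, deg[5]=2.
Step 5: smallest deg-1 vertex = 10, p_5 = 3. Add edge {3,10}. Now deg[10]=0, deg[3]=2.
Step 6: smallest deg-1 vertex = 11, p_6 = 3. Add edge {3,11}. Now deg[11]=0, deg[3]=1.
Step 7: smallest deg-1 vertex = 3, p_7 = 1. Add edge {1,3}. Now deg[3]=0, deg[1]=1.
Step 8: smallest deg-1 vertex = 1, p_8 = 2. Add edge {1,2}. Now deg[1]=0, deg[2]=1.
Step 9: smallest deg-1 vertex = 2, p_9 = 7. Add edge {2,7}. Now deg[2]=0, deg[7]=1.
Step 10: smallest deg-1 vertex = 7, p_10 = 5. Add edge {5,7}. Now deg[7]=0, deg[5]=1.
Final: two remaining deg-1 vertices are 5, 12. Add edge {5,12}.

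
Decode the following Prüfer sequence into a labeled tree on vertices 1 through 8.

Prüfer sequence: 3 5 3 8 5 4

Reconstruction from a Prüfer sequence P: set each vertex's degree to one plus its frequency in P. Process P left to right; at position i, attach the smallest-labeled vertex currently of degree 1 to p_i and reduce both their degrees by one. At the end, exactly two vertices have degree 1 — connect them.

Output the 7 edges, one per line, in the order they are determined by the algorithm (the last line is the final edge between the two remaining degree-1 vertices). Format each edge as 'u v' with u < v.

Answer: 1 3
2 5
3 6
3 8
5 7
4 5
4 8

Derivation:
Initial degrees: {1:1, 2:1, 3:3, 4:2, 5:3, 6:1, 7:1, 8:2}
Step 1: smallest deg-1 vertex = 1, p_1 = 3. Add edge {1,3}. Now deg[1]=0, deg[3]=2.
Step 2: smallest deg-1 vertex = 2, p_2 = 5. Add edge {2,5}. Now deg[2]=0, deg[5]=2.
Step 3: smallest deg-1 vertex = 6, p_3 = 3. Add edge {3,6}. Now deg[6]=0, deg[3]=1.
Step 4: smallest deg-1 vertex = 3, p_4 = 8. Add edge {3,8}. Now deg[3]=0, deg[8]=1.
Step 5: smallest deg-1 vertex = 7, p_5 = 5. Add edge {5,7}. Now deg[7]=0, deg[5]=1.
Step 6: smallest deg-1 vertex = 5, p_6 = 4. Add edge {4,5}. Now deg[5]=0, deg[4]=1.
Final: two remaining deg-1 vertices are 4, 8. Add edge {4,8}.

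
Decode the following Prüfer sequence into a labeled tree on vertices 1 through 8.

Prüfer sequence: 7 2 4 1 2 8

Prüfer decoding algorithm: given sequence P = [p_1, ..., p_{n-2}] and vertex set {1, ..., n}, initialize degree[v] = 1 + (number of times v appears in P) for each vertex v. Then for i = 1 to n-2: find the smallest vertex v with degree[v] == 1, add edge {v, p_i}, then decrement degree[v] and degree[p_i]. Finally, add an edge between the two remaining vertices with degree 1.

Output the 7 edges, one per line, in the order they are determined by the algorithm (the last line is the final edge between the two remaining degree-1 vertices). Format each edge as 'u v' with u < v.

Initial degrees: {1:2, 2:3, 3:1, 4:2, 5:1, 6:1, 7:2, 8:2}
Step 1: smallest deg-1 vertex = 3, p_1 = 7. Add edge {3,7}. Now deg[3]=0, deg[7]=1.
Step 2: smallest deg-1 vertex = 5, p_2 = 2. Add edge {2,5}. Now deg[5]=0, deg[2]=2.
Step 3: smallest deg-1 vertex = 6, p_3 = 4. Add edge {4,6}. Now deg[6]=0, deg[4]=1.
Step 4: smallest deg-1 vertex = 4, p_4 = 1. Add edge {1,4}. Now deg[4]=0, deg[1]=1.
Step 5: smallest deg-1 vertex = 1, p_5 = 2. Add edge {1,2}. Now deg[1]=0, deg[2]=1.
Step 6: smallest deg-1 vertex = 2, p_6 = 8. Add edge {2,8}. Now deg[2]=0, deg[8]=1.
Final: two remaining deg-1 vertices are 7, 8. Add edge {7,8}.

Answer: 3 7
2 5
4 6
1 4
1 2
2 8
7 8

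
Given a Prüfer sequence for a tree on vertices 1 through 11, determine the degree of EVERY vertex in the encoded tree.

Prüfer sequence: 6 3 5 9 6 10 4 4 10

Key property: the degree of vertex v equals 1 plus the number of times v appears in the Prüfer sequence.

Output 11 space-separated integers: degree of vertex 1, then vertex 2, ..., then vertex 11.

p_1 = 6: count[6] becomes 1
p_2 = 3: count[3] becomes 1
p_3 = 5: count[5] becomes 1
p_4 = 9: count[9] becomes 1
p_5 = 6: count[6] becomes 2
p_6 = 10: count[10] becomes 1
p_7 = 4: count[4] becomes 1
p_8 = 4: count[4] becomes 2
p_9 = 10: count[10] becomes 2
Degrees (1 + count): deg[1]=1+0=1, deg[2]=1+0=1, deg[3]=1+1=2, deg[4]=1+2=3, deg[5]=1+1=2, deg[6]=1+2=3, deg[7]=1+0=1, deg[8]=1+0=1, deg[9]=1+1=2, deg[10]=1+2=3, deg[11]=1+0=1

Answer: 1 1 2 3 2 3 1 1 2 3 1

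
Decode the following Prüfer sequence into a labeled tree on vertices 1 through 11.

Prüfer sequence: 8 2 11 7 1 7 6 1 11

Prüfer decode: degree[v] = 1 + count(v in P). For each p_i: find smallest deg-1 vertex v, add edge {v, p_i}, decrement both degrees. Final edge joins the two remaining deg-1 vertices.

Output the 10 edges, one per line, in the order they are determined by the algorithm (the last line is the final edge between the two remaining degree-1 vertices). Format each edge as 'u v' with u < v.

Initial degrees: {1:3, 2:2, 3:1, 4:1, 5:1, 6:2, 7:3, 8:2, 9:1, 10:1, 11:3}
Step 1: smallest deg-1 vertex = 3, p_1 = 8. Add edge {3,8}. Now deg[3]=0, deg[8]=1.
Step 2: smallest deg-1 vertex = 4, p_2 = 2. Add edge {2,4}. Now deg[4]=0, deg[2]=1.
Step 3: smallest deg-1 vertex = 2, p_3 = 11. Add edge {2,11}. Now deg[2]=0, deg[11]=2.
Step 4: smallest deg-1 vertex = 5, p_4 = 7. Add edge {5,7}. Now deg[5]=0, deg[7]=2.
Step 5: smallest deg-1 vertex = 8, p_5 = 1. Add edge {1,8}. Now deg[8]=0, deg[1]=2.
Step 6: smallest deg-1 vertex = 9, p_6 = 7. Add edge {7,9}. Now deg[9]=0, deg[7]=1.
Step 7: smallest deg-1 vertex = 7, p_7 = 6. Add edge {6,7}. Now deg[7]=0, deg[6]=1.
Step 8: smallest deg-1 vertex = 6, p_8 = 1. Add edge {1,6}. Now deg[6]=0, deg[1]=1.
Step 9: smallest deg-1 vertex = 1, p_9 = 11. Add edge {1,11}. Now deg[1]=0, deg[11]=1.
Final: two remaining deg-1 vertices are 10, 11. Add edge {10,11}.

Answer: 3 8
2 4
2 11
5 7
1 8
7 9
6 7
1 6
1 11
10 11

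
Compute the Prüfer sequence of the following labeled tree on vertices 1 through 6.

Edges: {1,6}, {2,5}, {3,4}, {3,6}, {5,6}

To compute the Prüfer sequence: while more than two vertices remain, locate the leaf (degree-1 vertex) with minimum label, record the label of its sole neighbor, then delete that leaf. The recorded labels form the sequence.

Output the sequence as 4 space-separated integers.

Step 1: leaves = {1,2,4}. Remove smallest leaf 1, emit neighbor 6.
Step 2: leaves = {2,4}. Remove smallest leaf 2, emit neighbor 5.
Step 3: leaves = {4,5}. Remove smallest leaf 4, emit neighbor 3.
Step 4: leaves = {3,5}. Remove smallest leaf 3, emit neighbor 6.
Done: 2 vertices remain (5, 6). Sequence = [6 5 3 6]

Answer: 6 5 3 6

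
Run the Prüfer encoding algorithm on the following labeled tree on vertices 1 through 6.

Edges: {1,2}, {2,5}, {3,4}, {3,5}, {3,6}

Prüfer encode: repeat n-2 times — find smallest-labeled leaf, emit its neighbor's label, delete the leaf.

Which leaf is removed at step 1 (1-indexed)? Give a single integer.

Step 1: current leaves = {1,4,6}. Remove leaf 1 (neighbor: 2).

Answer: 1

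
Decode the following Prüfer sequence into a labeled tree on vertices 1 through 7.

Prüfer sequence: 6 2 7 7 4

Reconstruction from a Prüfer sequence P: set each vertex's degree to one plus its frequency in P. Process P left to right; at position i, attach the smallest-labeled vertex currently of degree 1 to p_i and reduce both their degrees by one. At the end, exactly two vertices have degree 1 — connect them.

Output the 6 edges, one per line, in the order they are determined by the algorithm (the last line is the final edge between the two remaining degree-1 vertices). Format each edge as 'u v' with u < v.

Answer: 1 6
2 3
2 7
5 7
4 6
4 7

Derivation:
Initial degrees: {1:1, 2:2, 3:1, 4:2, 5:1, 6:2, 7:3}
Step 1: smallest deg-1 vertex = 1, p_1 = 6. Add edge {1,6}. Now deg[1]=0, deg[6]=1.
Step 2: smallest deg-1 vertex = 3, p_2 = 2. Add edge {2,3}. Now deg[3]=0, deg[2]=1.
Step 3: smallest deg-1 vertex = 2, p_3 = 7. Add edge {2,7}. Now deg[2]=0, deg[7]=2.
Step 4: smallest deg-1 vertex = 5, p_4 = 7. Add edge {5,7}. Now deg[5]=0, deg[7]=1.
Step 5: smallest deg-1 vertex = 6, p_5 = 4. Add edge {4,6}. Now deg[6]=0, deg[4]=1.
Final: two remaining deg-1 vertices are 4, 7. Add edge {4,7}.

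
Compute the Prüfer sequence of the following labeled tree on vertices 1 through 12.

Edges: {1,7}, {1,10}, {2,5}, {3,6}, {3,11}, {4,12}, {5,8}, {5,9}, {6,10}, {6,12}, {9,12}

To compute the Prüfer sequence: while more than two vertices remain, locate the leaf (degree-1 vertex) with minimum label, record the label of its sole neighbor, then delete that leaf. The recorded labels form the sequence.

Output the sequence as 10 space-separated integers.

Step 1: leaves = {2,4,7,8,11}. Remove smallest leaf 2, emit neighbor 5.
Step 2: leaves = {4,7,8,11}. Remove smallest leaf 4, emit neighbor 12.
Step 3: leaves = {7,8,11}. Remove smallest leaf 7, emit neighbor 1.
Step 4: leaves = {1,8,11}. Remove smallest leaf 1, emit neighbor 10.
Step 5: leaves = {8,10,11}. Remove smallest leaf 8, emit neighbor 5.
Step 6: leaves = {5,10,11}. Remove smallest leaf 5, emit neighbor 9.
Step 7: leaves = {9,10,11}. Remove smallest leaf 9, emit neighbor 12.
Step 8: leaves = {10,11,12}. Remove smallest leaf 10, emit neighbor 6.
Step 9: leaves = {11,12}. Remove smallest leaf 11, emit neighbor 3.
Step 10: leaves = {3,12}. Remove smallest leaf 3, emit neighbor 6.
Done: 2 vertices remain (6, 12). Sequence = [5 12 1 10 5 9 12 6 3 6]

Answer: 5 12 1 10 5 9 12 6 3 6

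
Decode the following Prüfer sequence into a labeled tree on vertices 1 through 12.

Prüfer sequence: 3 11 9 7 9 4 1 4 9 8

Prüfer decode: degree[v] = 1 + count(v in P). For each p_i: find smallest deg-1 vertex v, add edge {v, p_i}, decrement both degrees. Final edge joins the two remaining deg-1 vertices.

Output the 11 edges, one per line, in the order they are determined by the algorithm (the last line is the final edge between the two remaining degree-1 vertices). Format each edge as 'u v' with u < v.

Initial degrees: {1:2, 2:1, 3:2, 4:3, 5:1, 6:1, 7:2, 8:2, 9:4, 10:1, 11:2, 12:1}
Step 1: smallest deg-1 vertex = 2, p_1 = 3. Add edge {2,3}. Now deg[2]=0, deg[3]=1.
Step 2: smallest deg-1 vertex = 3, p_2 = 11. Add edge {3,11}. Now deg[3]=0, deg[11]=1.
Step 3: smallest deg-1 vertex = 5, p_3 = 9. Add edge {5,9}. Now deg[5]=0, deg[9]=3.
Step 4: smallest deg-1 vertex = 6, p_4 = 7. Add edge {6,7}. Now deg[6]=0, deg[7]=1.
Step 5: smallest deg-1 vertex = 7, p_5 = 9. Add edge {7,9}. Now deg[7]=0, deg[9]=2.
Step 6: smallest deg-1 vertex = 10, p_6 = 4. Add edge {4,10}. Now deg[10]=0, deg[4]=2.
Step 7: smallest deg-1 vertex = 11, p_7 = 1. Add edge {1,11}. Now deg[11]=0, deg[1]=1.
Step 8: smallest deg-1 vertex = 1, p_8 = 4. Add edge {1,4}. Now deg[1]=0, deg[4]=1.
Step 9: smallest deg-1 vertex = 4, p_9 = 9. Add edge {4,9}. Now deg[4]=0, deg[9]=1.
Step 10: smallest deg-1 vertex = 9, p_10 = 8. Add edge {8,9}. Now deg[9]=0, deg[8]=1.
Final: two remaining deg-1 vertices are 8, 12. Add edge {8,12}.

Answer: 2 3
3 11
5 9
6 7
7 9
4 10
1 11
1 4
4 9
8 9
8 12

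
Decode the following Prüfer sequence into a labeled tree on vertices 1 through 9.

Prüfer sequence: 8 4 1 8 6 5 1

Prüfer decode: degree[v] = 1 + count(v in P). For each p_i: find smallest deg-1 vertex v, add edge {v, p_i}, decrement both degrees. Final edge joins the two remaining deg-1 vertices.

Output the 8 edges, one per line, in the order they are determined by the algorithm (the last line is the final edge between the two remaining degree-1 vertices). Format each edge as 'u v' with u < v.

Initial degrees: {1:3, 2:1, 3:1, 4:2, 5:2, 6:2, 7:1, 8:3, 9:1}
Step 1: smallest deg-1 vertex = 2, p_1 = 8. Add edge {2,8}. Now deg[2]=0, deg[8]=2.
Step 2: smallest deg-1 vertex = 3, p_2 = 4. Add edge {3,4}. Now deg[3]=0, deg[4]=1.
Step 3: smallest deg-1 vertex = 4, p_3 = 1. Add edge {1,4}. Now deg[4]=0, deg[1]=2.
Step 4: smallest deg-1 vertex = 7, p_4 = 8. Add edge {7,8}. Now deg[7]=0, deg[8]=1.
Step 5: smallest deg-1 vertex = 8, p_5 = 6. Add edge {6,8}. Now deg[8]=0, deg[6]=1.
Step 6: smallest deg-1 vertex = 6, p_6 = 5. Add edge {5,6}. Now deg[6]=0, deg[5]=1.
Step 7: smallest deg-1 vertex = 5, p_7 = 1. Add edge {1,5}. Now deg[5]=0, deg[1]=1.
Final: two remaining deg-1 vertices are 1, 9. Add edge {1,9}.

Answer: 2 8
3 4
1 4
7 8
6 8
5 6
1 5
1 9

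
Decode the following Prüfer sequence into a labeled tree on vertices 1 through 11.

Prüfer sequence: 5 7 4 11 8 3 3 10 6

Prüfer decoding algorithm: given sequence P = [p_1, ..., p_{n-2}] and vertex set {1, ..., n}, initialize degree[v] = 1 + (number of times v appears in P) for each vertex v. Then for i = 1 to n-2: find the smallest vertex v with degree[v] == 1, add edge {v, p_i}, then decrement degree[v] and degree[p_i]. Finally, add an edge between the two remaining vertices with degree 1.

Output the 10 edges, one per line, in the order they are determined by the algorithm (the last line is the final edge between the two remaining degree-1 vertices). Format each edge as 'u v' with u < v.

Answer: 1 5
2 7
4 5
4 11
7 8
3 8
3 9
3 10
6 10
6 11

Derivation:
Initial degrees: {1:1, 2:1, 3:3, 4:2, 5:2, 6:2, 7:2, 8:2, 9:1, 10:2, 11:2}
Step 1: smallest deg-1 vertex = 1, p_1 = 5. Add edge {1,5}. Now deg[1]=0, deg[5]=1.
Step 2: smallest deg-1 vertex = 2, p_2 = 7. Add edge {2,7}. Now deg[2]=0, deg[7]=1.
Step 3: smallest deg-1 vertex = 5, p_3 = 4. Add edge {4,5}. Now deg[5]=0, deg[4]=1.
Step 4: smallest deg-1 vertex = 4, p_4 = 11. Add edge {4,11}. Now deg[4]=0, deg[11]=1.
Step 5: smallest deg-1 vertex = 7, p_5 = 8. Add edge {7,8}. Now deg[7]=0, deg[8]=1.
Step 6: smallest deg-1 vertex = 8, p_6 = 3. Add edge {3,8}. Now deg[8]=0, deg[3]=2.
Step 7: smallest deg-1 vertex = 9, p_7 = 3. Add edge {3,9}. Now deg[9]=0, deg[3]=1.
Step 8: smallest deg-1 vertex = 3, p_8 = 10. Add edge {3,10}. Now deg[3]=0, deg[10]=1.
Step 9: smallest deg-1 vertex = 10, p_9 = 6. Add edge {6,10}. Now deg[10]=0, deg[6]=1.
Final: two remaining deg-1 vertices are 6, 11. Add edge {6,11}.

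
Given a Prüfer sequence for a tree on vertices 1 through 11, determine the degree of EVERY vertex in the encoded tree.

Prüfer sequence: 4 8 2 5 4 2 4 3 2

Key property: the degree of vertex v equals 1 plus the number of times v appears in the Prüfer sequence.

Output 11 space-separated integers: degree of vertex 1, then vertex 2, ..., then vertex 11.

Answer: 1 4 2 4 2 1 1 2 1 1 1

Derivation:
p_1 = 4: count[4] becomes 1
p_2 = 8: count[8] becomes 1
p_3 = 2: count[2] becomes 1
p_4 = 5: count[5] becomes 1
p_5 = 4: count[4] becomes 2
p_6 = 2: count[2] becomes 2
p_7 = 4: count[4] becomes 3
p_8 = 3: count[3] becomes 1
p_9 = 2: count[2] becomes 3
Degrees (1 + count): deg[1]=1+0=1, deg[2]=1+3=4, deg[3]=1+1=2, deg[4]=1+3=4, deg[5]=1+1=2, deg[6]=1+0=1, deg[7]=1+0=1, deg[8]=1+1=2, deg[9]=1+0=1, deg[10]=1+0=1, deg[11]=1+0=1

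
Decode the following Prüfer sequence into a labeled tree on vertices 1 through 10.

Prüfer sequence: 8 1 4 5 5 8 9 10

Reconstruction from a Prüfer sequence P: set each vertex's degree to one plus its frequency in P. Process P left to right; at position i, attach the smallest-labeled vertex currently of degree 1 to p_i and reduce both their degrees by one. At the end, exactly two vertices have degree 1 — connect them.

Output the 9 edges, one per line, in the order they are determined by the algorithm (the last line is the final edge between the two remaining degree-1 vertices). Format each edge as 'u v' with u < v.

Answer: 2 8
1 3
1 4
4 5
5 6
5 8
7 9
8 10
9 10

Derivation:
Initial degrees: {1:2, 2:1, 3:1, 4:2, 5:3, 6:1, 7:1, 8:3, 9:2, 10:2}
Step 1: smallest deg-1 vertex = 2, p_1 = 8. Add edge {2,8}. Now deg[2]=0, deg[8]=2.
Step 2: smallest deg-1 vertex = 3, p_2 = 1. Add edge {1,3}. Now deg[3]=0, deg[1]=1.
Step 3: smallest deg-1 vertex = 1, p_3 = 4. Add edge {1,4}. Now deg[1]=0, deg[4]=1.
Step 4: smallest deg-1 vertex = 4, p_4 = 5. Add edge {4,5}. Now deg[4]=0, deg[5]=2.
Step 5: smallest deg-1 vertex = 6, p_5 = 5. Add edge {5,6}. Now deg[6]=0, deg[5]=1.
Step 6: smallest deg-1 vertex = 5, p_6 = 8. Add edge {5,8}. Now deg[5]=0, deg[8]=1.
Step 7: smallest deg-1 vertex = 7, p_7 = 9. Add edge {7,9}. Now deg[7]=0, deg[9]=1.
Step 8: smallest deg-1 vertex = 8, p_8 = 10. Add edge {8,10}. Now deg[8]=0, deg[10]=1.
Final: two remaining deg-1 vertices are 9, 10. Add edge {9,10}.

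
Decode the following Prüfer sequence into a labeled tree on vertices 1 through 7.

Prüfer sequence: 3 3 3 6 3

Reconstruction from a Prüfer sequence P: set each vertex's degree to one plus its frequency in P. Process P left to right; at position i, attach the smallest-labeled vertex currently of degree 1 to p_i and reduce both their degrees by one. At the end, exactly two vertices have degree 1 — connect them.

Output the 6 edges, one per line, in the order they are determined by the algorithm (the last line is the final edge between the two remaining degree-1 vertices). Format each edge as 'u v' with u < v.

Answer: 1 3
2 3
3 4
5 6
3 6
3 7

Derivation:
Initial degrees: {1:1, 2:1, 3:5, 4:1, 5:1, 6:2, 7:1}
Step 1: smallest deg-1 vertex = 1, p_1 = 3. Add edge {1,3}. Now deg[1]=0, deg[3]=4.
Step 2: smallest deg-1 vertex = 2, p_2 = 3. Add edge {2,3}. Now deg[2]=0, deg[3]=3.
Step 3: smallest deg-1 vertex = 4, p_3 = 3. Add edge {3,4}. Now deg[4]=0, deg[3]=2.
Step 4: smallest deg-1 vertex = 5, p_4 = 6. Add edge {5,6}. Now deg[5]=0, deg[6]=1.
Step 5: smallest deg-1 vertex = 6, p_5 = 3. Add edge {3,6}. Now deg[6]=0, deg[3]=1.
Final: two remaining deg-1 vertices are 3, 7. Add edge {3,7}.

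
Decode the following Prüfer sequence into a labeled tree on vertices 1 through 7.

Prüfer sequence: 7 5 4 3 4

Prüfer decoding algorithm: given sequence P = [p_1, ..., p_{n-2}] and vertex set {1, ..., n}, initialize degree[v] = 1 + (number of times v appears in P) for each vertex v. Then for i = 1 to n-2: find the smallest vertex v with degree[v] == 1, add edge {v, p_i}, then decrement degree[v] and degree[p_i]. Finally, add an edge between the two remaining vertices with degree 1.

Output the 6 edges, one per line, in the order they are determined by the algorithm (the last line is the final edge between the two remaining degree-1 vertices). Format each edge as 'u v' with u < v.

Initial degrees: {1:1, 2:1, 3:2, 4:3, 5:2, 6:1, 7:2}
Step 1: smallest deg-1 vertex = 1, p_1 = 7. Add edge {1,7}. Now deg[1]=0, deg[7]=1.
Step 2: smallest deg-1 vertex = 2, p_2 = 5. Add edge {2,5}. Now deg[2]=0, deg[5]=1.
Step 3: smallest deg-1 vertex = 5, p_3 = 4. Add edge {4,5}. Now deg[5]=0, deg[4]=2.
Step 4: smallest deg-1 vertex = 6, p_4 = 3. Add edge {3,6}. Now deg[6]=0, deg[3]=1.
Step 5: smallest deg-1 vertex = 3, p_5 = 4. Add edge {3,4}. Now deg[3]=0, deg[4]=1.
Final: two remaining deg-1 vertices are 4, 7. Add edge {4,7}.

Answer: 1 7
2 5
4 5
3 6
3 4
4 7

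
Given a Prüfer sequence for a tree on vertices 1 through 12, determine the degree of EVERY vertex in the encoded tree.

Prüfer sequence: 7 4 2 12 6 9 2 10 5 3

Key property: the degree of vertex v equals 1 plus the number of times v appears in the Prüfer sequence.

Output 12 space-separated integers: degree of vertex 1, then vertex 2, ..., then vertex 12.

Answer: 1 3 2 2 2 2 2 1 2 2 1 2

Derivation:
p_1 = 7: count[7] becomes 1
p_2 = 4: count[4] becomes 1
p_3 = 2: count[2] becomes 1
p_4 = 12: count[12] becomes 1
p_5 = 6: count[6] becomes 1
p_6 = 9: count[9] becomes 1
p_7 = 2: count[2] becomes 2
p_8 = 10: count[10] becomes 1
p_9 = 5: count[5] becomes 1
p_10 = 3: count[3] becomes 1
Degrees (1 + count): deg[1]=1+0=1, deg[2]=1+2=3, deg[3]=1+1=2, deg[4]=1+1=2, deg[5]=1+1=2, deg[6]=1+1=2, deg[7]=1+1=2, deg[8]=1+0=1, deg[9]=1+1=2, deg[10]=1+1=2, deg[11]=1+0=1, deg[12]=1+1=2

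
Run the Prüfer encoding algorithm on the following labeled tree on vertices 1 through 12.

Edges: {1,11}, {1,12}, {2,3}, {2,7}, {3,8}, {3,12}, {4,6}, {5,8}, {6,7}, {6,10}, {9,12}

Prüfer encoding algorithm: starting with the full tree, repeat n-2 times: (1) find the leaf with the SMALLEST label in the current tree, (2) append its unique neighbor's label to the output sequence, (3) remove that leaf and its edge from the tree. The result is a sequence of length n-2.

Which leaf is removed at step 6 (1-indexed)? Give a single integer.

Step 1: current leaves = {4,5,9,10,11}. Remove leaf 4 (neighbor: 6).
Step 2: current leaves = {5,9,10,11}. Remove leaf 5 (neighbor: 8).
Step 3: current leaves = {8,9,10,11}. Remove leaf 8 (neighbor: 3).
Step 4: current leaves = {9,10,11}. Remove leaf 9 (neighbor: 12).
Step 5: current leaves = {10,11}. Remove leaf 10 (neighbor: 6).
Step 6: current leaves = {6,11}. Remove leaf 6 (neighbor: 7).

Answer: 6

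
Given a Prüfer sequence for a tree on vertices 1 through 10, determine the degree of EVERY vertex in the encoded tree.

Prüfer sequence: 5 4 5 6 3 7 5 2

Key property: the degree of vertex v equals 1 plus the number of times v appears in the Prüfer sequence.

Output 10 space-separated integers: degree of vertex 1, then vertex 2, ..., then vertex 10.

p_1 = 5: count[5] becomes 1
p_2 = 4: count[4] becomes 1
p_3 = 5: count[5] becomes 2
p_4 = 6: count[6] becomes 1
p_5 = 3: count[3] becomes 1
p_6 = 7: count[7] becomes 1
p_7 = 5: count[5] becomes 3
p_8 = 2: count[2] becomes 1
Degrees (1 + count): deg[1]=1+0=1, deg[2]=1+1=2, deg[3]=1+1=2, deg[4]=1+1=2, deg[5]=1+3=4, deg[6]=1+1=2, deg[7]=1+1=2, deg[8]=1+0=1, deg[9]=1+0=1, deg[10]=1+0=1

Answer: 1 2 2 2 4 2 2 1 1 1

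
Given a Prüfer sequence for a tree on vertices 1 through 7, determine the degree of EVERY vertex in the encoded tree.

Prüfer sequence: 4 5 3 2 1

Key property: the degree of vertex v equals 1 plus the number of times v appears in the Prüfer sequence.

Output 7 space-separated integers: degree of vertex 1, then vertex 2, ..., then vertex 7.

Answer: 2 2 2 2 2 1 1

Derivation:
p_1 = 4: count[4] becomes 1
p_2 = 5: count[5] becomes 1
p_3 = 3: count[3] becomes 1
p_4 = 2: count[2] becomes 1
p_5 = 1: count[1] becomes 1
Degrees (1 + count): deg[1]=1+1=2, deg[2]=1+1=2, deg[3]=1+1=2, deg[4]=1+1=2, deg[5]=1+1=2, deg[6]=1+0=1, deg[7]=1+0=1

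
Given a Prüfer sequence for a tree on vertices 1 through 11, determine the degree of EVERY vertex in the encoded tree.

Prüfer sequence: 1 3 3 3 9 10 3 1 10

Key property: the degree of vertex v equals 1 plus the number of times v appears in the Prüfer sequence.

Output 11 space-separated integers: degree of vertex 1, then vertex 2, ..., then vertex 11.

Answer: 3 1 5 1 1 1 1 1 2 3 1

Derivation:
p_1 = 1: count[1] becomes 1
p_2 = 3: count[3] becomes 1
p_3 = 3: count[3] becomes 2
p_4 = 3: count[3] becomes 3
p_5 = 9: count[9] becomes 1
p_6 = 10: count[10] becomes 1
p_7 = 3: count[3] becomes 4
p_8 = 1: count[1] becomes 2
p_9 = 10: count[10] becomes 2
Degrees (1 + count): deg[1]=1+2=3, deg[2]=1+0=1, deg[3]=1+4=5, deg[4]=1+0=1, deg[5]=1+0=1, deg[6]=1+0=1, deg[7]=1+0=1, deg[8]=1+0=1, deg[9]=1+1=2, deg[10]=1+2=3, deg[11]=1+0=1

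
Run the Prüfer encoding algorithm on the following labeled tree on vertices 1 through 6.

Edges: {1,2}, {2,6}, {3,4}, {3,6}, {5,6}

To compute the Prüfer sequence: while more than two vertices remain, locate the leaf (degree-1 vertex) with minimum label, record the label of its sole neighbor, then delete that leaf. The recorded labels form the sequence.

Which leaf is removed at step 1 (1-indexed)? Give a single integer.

Answer: 1

Derivation:
Step 1: current leaves = {1,4,5}. Remove leaf 1 (neighbor: 2).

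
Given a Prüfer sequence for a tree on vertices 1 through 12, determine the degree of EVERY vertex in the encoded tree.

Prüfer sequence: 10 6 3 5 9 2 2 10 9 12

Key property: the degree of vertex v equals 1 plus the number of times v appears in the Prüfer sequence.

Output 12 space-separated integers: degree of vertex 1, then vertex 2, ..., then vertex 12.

Answer: 1 3 2 1 2 2 1 1 3 3 1 2

Derivation:
p_1 = 10: count[10] becomes 1
p_2 = 6: count[6] becomes 1
p_3 = 3: count[3] becomes 1
p_4 = 5: count[5] becomes 1
p_5 = 9: count[9] becomes 1
p_6 = 2: count[2] becomes 1
p_7 = 2: count[2] becomes 2
p_8 = 10: count[10] becomes 2
p_9 = 9: count[9] becomes 2
p_10 = 12: count[12] becomes 1
Degrees (1 + count): deg[1]=1+0=1, deg[2]=1+2=3, deg[3]=1+1=2, deg[4]=1+0=1, deg[5]=1+1=2, deg[6]=1+1=2, deg[7]=1+0=1, deg[8]=1+0=1, deg[9]=1+2=3, deg[10]=1+2=3, deg[11]=1+0=1, deg[12]=1+1=2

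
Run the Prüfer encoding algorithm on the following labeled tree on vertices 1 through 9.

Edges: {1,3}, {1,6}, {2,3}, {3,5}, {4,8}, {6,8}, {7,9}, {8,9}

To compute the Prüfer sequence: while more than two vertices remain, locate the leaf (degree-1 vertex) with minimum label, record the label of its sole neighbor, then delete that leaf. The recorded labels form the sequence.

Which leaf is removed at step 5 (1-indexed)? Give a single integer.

Step 1: current leaves = {2,4,5,7}. Remove leaf 2 (neighbor: 3).
Step 2: current leaves = {4,5,7}. Remove leaf 4 (neighbor: 8).
Step 3: current leaves = {5,7}. Remove leaf 5 (neighbor: 3).
Step 4: current leaves = {3,7}. Remove leaf 3 (neighbor: 1).
Step 5: current leaves = {1,7}. Remove leaf 1 (neighbor: 6).

Answer: 1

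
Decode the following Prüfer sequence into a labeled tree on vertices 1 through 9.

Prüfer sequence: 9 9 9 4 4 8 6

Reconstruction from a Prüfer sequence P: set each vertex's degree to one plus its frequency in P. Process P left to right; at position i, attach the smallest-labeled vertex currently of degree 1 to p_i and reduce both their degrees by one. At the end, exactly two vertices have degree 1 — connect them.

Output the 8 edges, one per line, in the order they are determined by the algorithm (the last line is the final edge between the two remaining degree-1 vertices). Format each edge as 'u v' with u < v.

Initial degrees: {1:1, 2:1, 3:1, 4:3, 5:1, 6:2, 7:1, 8:2, 9:4}
Step 1: smallest deg-1 vertex = 1, p_1 = 9. Add edge {1,9}. Now deg[1]=0, deg[9]=3.
Step 2: smallest deg-1 vertex = 2, p_2 = 9. Add edge {2,9}. Now deg[2]=0, deg[9]=2.
Step 3: smallest deg-1 vertex = 3, p_3 = 9. Add edge {3,9}. Now deg[3]=0, deg[9]=1.
Step 4: smallest deg-1 vertex = 5, p_4 = 4. Add edge {4,5}. Now deg[5]=0, deg[4]=2.
Step 5: smallest deg-1 vertex = 7, p_5 = 4. Add edge {4,7}. Now deg[7]=0, deg[4]=1.
Step 6: smallest deg-1 vertex = 4, p_6 = 8. Add edge {4,8}. Now deg[4]=0, deg[8]=1.
Step 7: smallest deg-1 vertex = 8, p_7 = 6. Add edge {6,8}. Now deg[8]=0, deg[6]=1.
Final: two remaining deg-1 vertices are 6, 9. Add edge {6,9}.

Answer: 1 9
2 9
3 9
4 5
4 7
4 8
6 8
6 9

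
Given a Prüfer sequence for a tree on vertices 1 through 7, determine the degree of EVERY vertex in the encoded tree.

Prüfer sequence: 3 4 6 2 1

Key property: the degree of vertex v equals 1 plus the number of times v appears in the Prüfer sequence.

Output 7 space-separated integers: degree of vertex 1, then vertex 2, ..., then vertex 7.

Answer: 2 2 2 2 1 2 1

Derivation:
p_1 = 3: count[3] becomes 1
p_2 = 4: count[4] becomes 1
p_3 = 6: count[6] becomes 1
p_4 = 2: count[2] becomes 1
p_5 = 1: count[1] becomes 1
Degrees (1 + count): deg[1]=1+1=2, deg[2]=1+1=2, deg[3]=1+1=2, deg[4]=1+1=2, deg[5]=1+0=1, deg[6]=1+1=2, deg[7]=1+0=1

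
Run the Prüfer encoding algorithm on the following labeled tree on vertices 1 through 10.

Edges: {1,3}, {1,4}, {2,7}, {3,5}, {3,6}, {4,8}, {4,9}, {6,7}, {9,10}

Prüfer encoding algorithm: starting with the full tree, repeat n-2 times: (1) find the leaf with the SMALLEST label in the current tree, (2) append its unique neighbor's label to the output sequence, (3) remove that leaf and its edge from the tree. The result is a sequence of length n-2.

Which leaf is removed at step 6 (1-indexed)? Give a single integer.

Step 1: current leaves = {2,5,8,10}. Remove leaf 2 (neighbor: 7).
Step 2: current leaves = {5,7,8,10}. Remove leaf 5 (neighbor: 3).
Step 3: current leaves = {7,8,10}. Remove leaf 7 (neighbor: 6).
Step 4: current leaves = {6,8,10}. Remove leaf 6 (neighbor: 3).
Step 5: current leaves = {3,8,10}. Remove leaf 3 (neighbor: 1).
Step 6: current leaves = {1,8,10}. Remove leaf 1 (neighbor: 4).

Answer: 1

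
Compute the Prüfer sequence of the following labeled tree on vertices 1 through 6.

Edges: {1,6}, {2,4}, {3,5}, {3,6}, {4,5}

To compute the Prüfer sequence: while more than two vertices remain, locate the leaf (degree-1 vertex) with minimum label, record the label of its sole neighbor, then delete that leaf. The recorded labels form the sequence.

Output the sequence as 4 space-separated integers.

Step 1: leaves = {1,2}. Remove smallest leaf 1, emit neighbor 6.
Step 2: leaves = {2,6}. Remove smallest leaf 2, emit neighbor 4.
Step 3: leaves = {4,6}. Remove smallest leaf 4, emit neighbor 5.
Step 4: leaves = {5,6}. Remove smallest leaf 5, emit neighbor 3.
Done: 2 vertices remain (3, 6). Sequence = [6 4 5 3]

Answer: 6 4 5 3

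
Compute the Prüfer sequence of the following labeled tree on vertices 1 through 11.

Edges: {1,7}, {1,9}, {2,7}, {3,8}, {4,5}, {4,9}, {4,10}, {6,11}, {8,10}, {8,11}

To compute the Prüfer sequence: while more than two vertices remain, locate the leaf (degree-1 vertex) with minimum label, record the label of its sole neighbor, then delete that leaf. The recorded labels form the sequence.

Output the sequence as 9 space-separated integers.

Step 1: leaves = {2,3,5,6}. Remove smallest leaf 2, emit neighbor 7.
Step 2: leaves = {3,5,6,7}. Remove smallest leaf 3, emit neighbor 8.
Step 3: leaves = {5,6,7}. Remove smallest leaf 5, emit neighbor 4.
Step 4: leaves = {6,7}. Remove smallest leaf 6, emit neighbor 11.
Step 5: leaves = {7,11}. Remove smallest leaf 7, emit neighbor 1.
Step 6: leaves = {1,11}. Remove smallest leaf 1, emit neighbor 9.
Step 7: leaves = {9,11}. Remove smallest leaf 9, emit neighbor 4.
Step 8: leaves = {4,11}. Remove smallest leaf 4, emit neighbor 10.
Step 9: leaves = {10,11}. Remove smallest leaf 10, emit neighbor 8.
Done: 2 vertices remain (8, 11). Sequence = [7 8 4 11 1 9 4 10 8]

Answer: 7 8 4 11 1 9 4 10 8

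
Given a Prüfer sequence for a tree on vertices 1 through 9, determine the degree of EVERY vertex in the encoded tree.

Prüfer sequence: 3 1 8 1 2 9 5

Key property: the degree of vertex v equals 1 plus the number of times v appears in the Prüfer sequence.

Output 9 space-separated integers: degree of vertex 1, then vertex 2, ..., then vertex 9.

Answer: 3 2 2 1 2 1 1 2 2

Derivation:
p_1 = 3: count[3] becomes 1
p_2 = 1: count[1] becomes 1
p_3 = 8: count[8] becomes 1
p_4 = 1: count[1] becomes 2
p_5 = 2: count[2] becomes 1
p_6 = 9: count[9] becomes 1
p_7 = 5: count[5] becomes 1
Degrees (1 + count): deg[1]=1+2=3, deg[2]=1+1=2, deg[3]=1+1=2, deg[4]=1+0=1, deg[5]=1+1=2, deg[6]=1+0=1, deg[7]=1+0=1, deg[8]=1+1=2, deg[9]=1+1=2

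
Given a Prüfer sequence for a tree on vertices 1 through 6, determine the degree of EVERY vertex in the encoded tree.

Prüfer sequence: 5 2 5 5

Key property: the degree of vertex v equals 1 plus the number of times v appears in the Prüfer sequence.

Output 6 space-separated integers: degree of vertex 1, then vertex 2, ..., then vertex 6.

Answer: 1 2 1 1 4 1

Derivation:
p_1 = 5: count[5] becomes 1
p_2 = 2: count[2] becomes 1
p_3 = 5: count[5] becomes 2
p_4 = 5: count[5] becomes 3
Degrees (1 + count): deg[1]=1+0=1, deg[2]=1+1=2, deg[3]=1+0=1, deg[4]=1+0=1, deg[5]=1+3=4, deg[6]=1+0=1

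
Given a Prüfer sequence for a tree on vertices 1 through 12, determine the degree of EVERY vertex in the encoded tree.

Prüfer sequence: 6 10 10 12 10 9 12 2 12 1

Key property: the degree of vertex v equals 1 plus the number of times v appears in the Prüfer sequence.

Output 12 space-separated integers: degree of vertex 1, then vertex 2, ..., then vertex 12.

Answer: 2 2 1 1 1 2 1 1 2 4 1 4

Derivation:
p_1 = 6: count[6] becomes 1
p_2 = 10: count[10] becomes 1
p_3 = 10: count[10] becomes 2
p_4 = 12: count[12] becomes 1
p_5 = 10: count[10] becomes 3
p_6 = 9: count[9] becomes 1
p_7 = 12: count[12] becomes 2
p_8 = 2: count[2] becomes 1
p_9 = 12: count[12] becomes 3
p_10 = 1: count[1] becomes 1
Degrees (1 + count): deg[1]=1+1=2, deg[2]=1+1=2, deg[3]=1+0=1, deg[4]=1+0=1, deg[5]=1+0=1, deg[6]=1+1=2, deg[7]=1+0=1, deg[8]=1+0=1, deg[9]=1+1=2, deg[10]=1+3=4, deg[11]=1+0=1, deg[12]=1+3=4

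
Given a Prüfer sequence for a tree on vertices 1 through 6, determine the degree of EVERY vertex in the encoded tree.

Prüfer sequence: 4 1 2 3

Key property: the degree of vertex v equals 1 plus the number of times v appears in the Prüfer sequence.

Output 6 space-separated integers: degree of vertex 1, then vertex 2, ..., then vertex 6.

p_1 = 4: count[4] becomes 1
p_2 = 1: count[1] becomes 1
p_3 = 2: count[2] becomes 1
p_4 = 3: count[3] becomes 1
Degrees (1 + count): deg[1]=1+1=2, deg[2]=1+1=2, deg[3]=1+1=2, deg[4]=1+1=2, deg[5]=1+0=1, deg[6]=1+0=1

Answer: 2 2 2 2 1 1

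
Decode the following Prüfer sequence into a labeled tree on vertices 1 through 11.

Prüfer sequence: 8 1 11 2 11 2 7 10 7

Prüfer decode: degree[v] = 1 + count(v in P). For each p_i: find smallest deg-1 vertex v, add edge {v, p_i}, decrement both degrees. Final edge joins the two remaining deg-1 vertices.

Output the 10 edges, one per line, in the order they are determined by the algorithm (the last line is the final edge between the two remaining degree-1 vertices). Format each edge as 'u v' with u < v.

Initial degrees: {1:2, 2:3, 3:1, 4:1, 5:1, 6:1, 7:3, 8:2, 9:1, 10:2, 11:3}
Step 1: smallest deg-1 vertex = 3, p_1 = 8. Add edge {3,8}. Now deg[3]=0, deg[8]=1.
Step 2: smallest deg-1 vertex = 4, p_2 = 1. Add edge {1,4}. Now deg[4]=0, deg[1]=1.
Step 3: smallest deg-1 vertex = 1, p_3 = 11. Add edge {1,11}. Now deg[1]=0, deg[11]=2.
Step 4: smallest deg-1 vertex = 5, p_4 = 2. Add edge {2,5}. Now deg[5]=0, deg[2]=2.
Step 5: smallest deg-1 vertex = 6, p_5 = 11. Add edge {6,11}. Now deg[6]=0, deg[11]=1.
Step 6: smallest deg-1 vertex = 8, p_6 = 2. Add edge {2,8}. Now deg[8]=0, deg[2]=1.
Step 7: smallest deg-1 vertex = 2, p_7 = 7. Add edge {2,7}. Now deg[2]=0, deg[7]=2.
Step 8: smallest deg-1 vertex = 9, p_8 = 10. Add edge {9,10}. Now deg[9]=0, deg[10]=1.
Step 9: smallest deg-1 vertex = 10, p_9 = 7. Add edge {7,10}. Now deg[10]=0, deg[7]=1.
Final: two remaining deg-1 vertices are 7, 11. Add edge {7,11}.

Answer: 3 8
1 4
1 11
2 5
6 11
2 8
2 7
9 10
7 10
7 11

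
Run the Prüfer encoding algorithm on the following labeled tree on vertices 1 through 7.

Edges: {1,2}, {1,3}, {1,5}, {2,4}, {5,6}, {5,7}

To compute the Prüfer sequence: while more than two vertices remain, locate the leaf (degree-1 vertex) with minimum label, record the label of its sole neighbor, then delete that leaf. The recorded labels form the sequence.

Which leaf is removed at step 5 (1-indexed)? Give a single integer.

Step 1: current leaves = {3,4,6,7}. Remove leaf 3 (neighbor: 1).
Step 2: current leaves = {4,6,7}. Remove leaf 4 (neighbor: 2).
Step 3: current leaves = {2,6,7}. Remove leaf 2 (neighbor: 1).
Step 4: current leaves = {1,6,7}. Remove leaf 1 (neighbor: 5).
Step 5: current leaves = {6,7}. Remove leaf 6 (neighbor: 5).

Answer: 6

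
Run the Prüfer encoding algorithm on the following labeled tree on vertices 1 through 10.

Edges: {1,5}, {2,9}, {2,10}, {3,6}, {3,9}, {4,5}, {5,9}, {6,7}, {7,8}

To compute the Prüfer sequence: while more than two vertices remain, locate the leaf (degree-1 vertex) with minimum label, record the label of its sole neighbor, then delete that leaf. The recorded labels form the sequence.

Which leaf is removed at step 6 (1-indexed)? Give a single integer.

Answer: 6

Derivation:
Step 1: current leaves = {1,4,8,10}. Remove leaf 1 (neighbor: 5).
Step 2: current leaves = {4,8,10}. Remove leaf 4 (neighbor: 5).
Step 3: current leaves = {5,8,10}. Remove leaf 5 (neighbor: 9).
Step 4: current leaves = {8,10}. Remove leaf 8 (neighbor: 7).
Step 5: current leaves = {7,10}. Remove leaf 7 (neighbor: 6).
Step 6: current leaves = {6,10}. Remove leaf 6 (neighbor: 3).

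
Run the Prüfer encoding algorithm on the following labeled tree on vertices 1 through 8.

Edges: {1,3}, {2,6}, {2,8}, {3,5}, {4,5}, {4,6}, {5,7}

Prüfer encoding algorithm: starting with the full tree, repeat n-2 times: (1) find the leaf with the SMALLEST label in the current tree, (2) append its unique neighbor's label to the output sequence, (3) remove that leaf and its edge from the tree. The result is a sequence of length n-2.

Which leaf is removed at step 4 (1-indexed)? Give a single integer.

Answer: 5

Derivation:
Step 1: current leaves = {1,7,8}. Remove leaf 1 (neighbor: 3).
Step 2: current leaves = {3,7,8}. Remove leaf 3 (neighbor: 5).
Step 3: current leaves = {7,8}. Remove leaf 7 (neighbor: 5).
Step 4: current leaves = {5,8}. Remove leaf 5 (neighbor: 4).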